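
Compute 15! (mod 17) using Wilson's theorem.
(16)! = (15)! × (16) ≡ -1 (mod 17). So (15)! ≡ -1 × (16)^(-1) ≡ (-1)×(-1) = 1 (mod 17)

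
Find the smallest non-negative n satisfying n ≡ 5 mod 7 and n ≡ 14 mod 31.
M = 7 × 31 = 217. M₁ = 31, y₁ ≡ 5 mod 7. M₂ = 7, y₂ ≡ 9 mod 31. n = 5×31×5 + 14×7×9 ≡ 138 mod 217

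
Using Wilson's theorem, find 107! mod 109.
(108)! = (107)! × (108) ≡ -1 mod 109. So (107)! ≡ -1 × (108)^(-1) ≡ (-1)×(-1) = 1 mod 109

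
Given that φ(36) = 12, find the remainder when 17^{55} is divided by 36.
By Euler: 17^{12} ≡ 1 (mod 36) since gcd(17, 36) = 1. 55 = 4×12 + 7. So 17^{55} ≡ 17^{7} ≡ 17 (mod 36)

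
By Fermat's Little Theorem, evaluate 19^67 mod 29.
By Fermat: 19^{28} ≡ 1 mod 29. 67 = 2×28 + 11. So 19^{67} ≡ 19^{11} ≡ 27 mod 29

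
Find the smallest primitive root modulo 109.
g = 6. Powers: [6, 36, 107, 97, 37, 4, 24, ...] generates all 108 non-zero residues.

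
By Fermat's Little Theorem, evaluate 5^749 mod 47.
By Fermat: 5^{46} ≡ 1 mod 47. 749 ≡ 13 mod 46. So 5^{749} ≡ 5^{13} ≡ 43 mod 47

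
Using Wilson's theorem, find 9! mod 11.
(10)! = (9)! × (10) ≡ -1 (mod 11). So (9)! ≡ -1 × (10)^(-1) ≡ (-1)×(-1) = 1 (mod 11)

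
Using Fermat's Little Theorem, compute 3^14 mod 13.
By Fermat: 3^{12} ≡ 1 mod 13. So 3^{14} = 3^{12} · 3^{2} ≡ 3^{2} ≡ 9 mod 13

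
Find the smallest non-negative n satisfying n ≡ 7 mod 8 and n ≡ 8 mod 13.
M = 8 × 13 = 104. M₁ = 13, y₁ ≡ 5 mod 8. M₂ = 8, y₂ ≡ 5 mod 13. n = 7×13×5 + 8×8×5 ≡ 47 mod 104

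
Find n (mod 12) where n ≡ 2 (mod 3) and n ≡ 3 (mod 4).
M = 3 × 4 = 12. M₁ = 4, y₁ ≡ 1 (mod 3). M₂ = 3, y₂ ≡ 3 (mod 4). n = 2×4×1 + 3×3×3 ≡ 11 (mod 12)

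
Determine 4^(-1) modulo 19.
Since 19 is prime, by Fermat 4^(-1) ≡ 4^{17} ≡ 5 mod 19. Verify: 4 × 5 = 20 ≡ 1 mod 19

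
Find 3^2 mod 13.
3^{2} = 9 ≡ 9 mod 13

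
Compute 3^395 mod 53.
Using Fermat: 3^{52} ≡ 1 (mod 53). 395 ≡ 31 (mod 52). So 3^{395} ≡ 3^{31} ≡ 22 (mod 53)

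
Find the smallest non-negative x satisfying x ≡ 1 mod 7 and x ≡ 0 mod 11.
M = 7 × 11 = 77. M₁ = 11, y₁ ≡ 2 mod 7. M₂ = 7, y₂ ≡ 8 mod 11. x = 1×11×2 + 0×7×8 ≡ 22 mod 77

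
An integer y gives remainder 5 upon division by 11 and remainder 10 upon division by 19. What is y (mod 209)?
M = 11 × 19 = 209. M₁ = 19, y₁ ≡ 7 (mod 11). M₂ = 11, y₂ ≡ 7 (mod 19). y = 5×19×7 + 10×11×7 ≡ 181 (mod 209)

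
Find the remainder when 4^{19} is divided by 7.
By Fermat: 4^{6} ≡ 1 (mod 7). 19 = 3×6 + 1. So 4^{19} ≡ 4^{1} ≡ 4 (mod 7)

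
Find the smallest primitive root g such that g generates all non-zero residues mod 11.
g = 2. For each prime q|10: 2^{5}≡10, 2^{2}≡4, none ≡ 1, so ord_11(2) = 10 and 2 is a primitive root.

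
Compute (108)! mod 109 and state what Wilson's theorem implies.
(108)! mod 109 = 108. Since this equals -1 mod 109, Wilson confirms 109 is prime.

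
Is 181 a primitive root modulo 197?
181^{98} ≡ 1 (mod 197) and 98 < 196, so ord_197(181) = 98 ≠ 196 and 181 is not a primitive root.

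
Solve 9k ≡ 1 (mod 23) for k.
Since 23 is prime, by Fermat 9^(-1) ≡ 9^{21} ≡ 18 (mod 23). Verify: 9 × 18 = 162 ≡ 1 (mod 23)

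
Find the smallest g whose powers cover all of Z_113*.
g = 3. Powers: [3, 9, 27, 81, 17, 51, 40, 7, 21, 63, ...] generates all 112 non-zero residues.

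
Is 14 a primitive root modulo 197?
14^{4} ≡ 1 mod 197 and 4 < 196, so ord_197(14) = 4 ≠ 196 and 14 is not a primitive root.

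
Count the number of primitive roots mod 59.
A prime p has φ(p-1) primitive roots; here φ(58) = 28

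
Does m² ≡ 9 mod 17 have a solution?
By Euler's criterion: 9^{8} ≡ 1 mod 17. Since this equals 1, 9 is a QR.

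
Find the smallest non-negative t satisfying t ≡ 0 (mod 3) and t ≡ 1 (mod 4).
M = 3 × 4 = 12. M₁ = 4, y₁ ≡ 1 (mod 3). M₂ = 3, y₂ ≡ 3 (mod 4). t = 0×4×1 + 1×3×3 ≡ 9 (mod 12)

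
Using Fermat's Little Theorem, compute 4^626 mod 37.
By Fermat: 4^{36} ≡ 1 mod 37. 626 ≡ 14 mod 36. So 4^{626} ≡ 4^{14} ≡ 12 mod 37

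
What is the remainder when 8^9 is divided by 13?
By repeated squaring (mod 13): 8^{1}≡8, 8^{2}≡12, 8^{4}≡1, 8^{8}≡1. Then 8^{9} = 8^{8+1} ≡ 1 × 8 ≡ 8 (mod 13)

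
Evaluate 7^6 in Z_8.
By repeated squaring mod 8: 7^{1}≡7, 7^{2}≡1, 7^{4}≡1. Then 7^{6} = 7^{4+2} ≡ 1 × 1 ≡ 1 mod 8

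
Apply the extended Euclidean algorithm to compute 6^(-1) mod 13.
Extended GCD: 6(-2) + 13(1) = 1. So 6^(-1) ≡ -2 ≡ 11 (mod 13). Verify: 6 × 11 = 66 ≡ 1 (mod 13)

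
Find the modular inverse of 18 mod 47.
Since 47 is prime, by Fermat 18^(-1) ≡ 18^{45} ≡ 34 (mod 47). Verify: 18 × 34 = 612 ≡ 1 (mod 47)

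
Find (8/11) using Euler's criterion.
(8/11) = 8^{5} mod 11 = -1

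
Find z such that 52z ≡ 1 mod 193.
Since 193 is prime, by Fermat 52^(-1) ≡ 52^{191} ≡ 26 mod 193. Verify: 52 × 26 = 1352 ≡ 1 mod 193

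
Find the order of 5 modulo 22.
Powers of 5 mod 22: 5^1≡5, 5^2≡3, 5^3≡15, 5^4≡9, 5^5≡1. ord_22(5) = 5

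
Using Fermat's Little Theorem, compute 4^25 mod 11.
By Fermat: 4^{10} ≡ 1 mod 11. 25 = 2×10 + 5. So 4^{25} ≡ 4^{5} ≡ 1 mod 11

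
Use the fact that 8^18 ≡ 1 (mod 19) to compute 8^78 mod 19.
By Fermat: 8^{18} ≡ 1 (mod 19). 78 = 4×18 + 6. So 8^{78} ≡ 8^{6} ≡ 1 (mod 19)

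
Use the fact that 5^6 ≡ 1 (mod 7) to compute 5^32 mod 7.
By Fermat: 5^{6} ≡ 1 (mod 7). 32 = 5×6 + 2. So 5^{32} ≡ 5^{2} ≡ 4 (mod 7)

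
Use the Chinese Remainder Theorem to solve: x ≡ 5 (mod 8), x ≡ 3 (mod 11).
M = 8 × 11 = 88. M₁ = 11, y₁ ≡ 3 (mod 8). M₂ = 8, y₂ ≡ 7 (mod 11). x = 5×11×3 + 3×8×7 ≡ 69 (mod 88)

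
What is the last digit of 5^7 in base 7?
Using Fermat: 5^{6} ≡ 1 mod 7. 7 ≡ 1 mod 6. So 5^{7} ≡ 5^{1} ≡ 5 mod 7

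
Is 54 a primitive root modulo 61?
ord_61(54) divides 60. For each prime q|60: 54^{30}≡60, 54^{20}≡47, 54^{12}≡34, none ≡ 1. So 54 has order 60 and is a primitive root mod 61.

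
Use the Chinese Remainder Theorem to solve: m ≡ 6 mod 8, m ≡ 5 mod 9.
M = 8 × 9 = 72. M₁ = 9, y₁ ≡ 1 mod 8. M₂ = 8, y₂ ≡ 8 mod 9. m = 6×9×1 + 5×8×8 ≡ 14 mod 72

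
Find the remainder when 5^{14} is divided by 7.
By Fermat: 5^{6} ≡ 1 (mod 7). 14 = 2×6 + 2. So 5^{14} ≡ 5^{2} ≡ 4 (mod 7)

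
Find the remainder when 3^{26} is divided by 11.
By Fermat: 3^{10} ≡ 1 (mod 11). 26 = 2×10 + 6. So 3^{26} ≡ 3^{6} ≡ 3 (mod 11)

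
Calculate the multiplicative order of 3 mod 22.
Powers of 3 mod 22: 3^1≡3, 3^2≡9, 3^3≡5, 3^4≡15, 3^5≡1. ord_22(3) = 5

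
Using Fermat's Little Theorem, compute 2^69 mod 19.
By Fermat: 2^{18} ≡ 1 mod 19. 69 = 3×18 + 15. So 2^{69} ≡ 2^{15} ≡ 12 mod 19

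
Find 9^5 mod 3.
By repeated squaring mod 3: 9^{1}≡0, 9^{2}≡0, 9^{4}≡0. Then 9^{5} = 9^{4+1} ≡ 0 × 0 ≡ 0 mod 3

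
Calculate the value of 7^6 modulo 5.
Using Fermat: 7^{4} ≡ 1 (mod 5). 6 ≡ 2 (mod 4). So 7^{6} ≡ 7^{2} ≡ 4 (mod 5)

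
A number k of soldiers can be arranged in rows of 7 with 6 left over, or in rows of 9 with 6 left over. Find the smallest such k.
M = 7 × 9 = 63. M₁ = 9, y₁ ≡ 4 mod 7. M₂ = 7, y₂ ≡ 4 mod 9. k = 6×9×4 + 6×7×4 ≡ 6 mod 63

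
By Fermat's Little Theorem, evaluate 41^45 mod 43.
By Fermat: 41^{42} ≡ 1 (mod 43). So 41^{45} = 41^{42} · 41^{3} ≡ 41^{3} ≡ 35 (mod 43)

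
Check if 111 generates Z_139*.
ord_139(111) divides 138. For each prime q|138: 111^{69}≡138, 111^{46}≡96, 111^{6}≡100, none ≡ 1. So 111 has order 138 and is a primitive root mod 139.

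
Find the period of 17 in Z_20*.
Powers of 17 mod 20: 17^1≡17, 17^2≡9, 17^3≡13, 17^4≡1. Order = 4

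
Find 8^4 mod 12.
8^{4} = 4096 ≡ 4 mod 12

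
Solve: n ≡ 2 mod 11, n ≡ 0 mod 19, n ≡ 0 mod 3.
M = 11 × 19 × 3 = 627. M₁ = 57, y₁ ≡ 6 mod 11. M₂ = 33, y₂ ≡ 15 mod 19. M₃ = 209, y₃ ≡ 2 mod 3. n = 2×57×6 + 0×33×15 + 0×209×2 ≡ 57 mod 627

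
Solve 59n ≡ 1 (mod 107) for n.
Since 107 is prime, by Fermat 59^(-1) ≡ 59^{105} ≡ 78 (mod 107). Verify: 59 × 78 = 4602 ≡ 1 (mod 107)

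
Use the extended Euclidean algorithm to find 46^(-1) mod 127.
Extended GCD: 46(58) + 127(-21) = 1. So 46^(-1) ≡ 58 mod 127. Verify: 46 × 58 = 2668 ≡ 1 mod 127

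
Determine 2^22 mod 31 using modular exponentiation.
By repeated squaring (mod 31): 2^{1}≡2, 2^{2}≡4, 2^{4}≡16, 2^{8}≡8, 2^{16}≡2. Then 2^{22} = 2^{16+4+2} ≡ 2 × 16 × 4 ≡ 4 (mod 31)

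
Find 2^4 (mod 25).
2^{4} = 16 ≡ 16 (mod 25)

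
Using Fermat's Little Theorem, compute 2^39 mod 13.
By Fermat: 2^{12} ≡ 1 mod 13. 39 = 3×12 + 3. So 2^{39} ≡ 2^{3} ≡ 8 mod 13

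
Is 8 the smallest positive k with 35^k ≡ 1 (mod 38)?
Powers of 35 mod 38: 35^1≡35, 35^2≡9, 35^3≡11, 35^4≡5, 35^5≡23, 35^6≡7, 35^7≡17, 35^8≡25, 35^9≡1. 35^8≡25≢1, so ord ≠ 8. No, the actual order is 9.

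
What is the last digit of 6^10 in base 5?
Using Fermat: 6^{4} ≡ 1 (mod 5). 10 ≡ 2 (mod 4). So 6^{10} ≡ 6^{2} ≡ 1 (mod 5)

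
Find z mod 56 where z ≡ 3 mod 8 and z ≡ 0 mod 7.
M = 8 × 7 = 56. M₁ = 7, y₁ ≡ 7 mod 8. M₂ = 8, y₂ ≡ 1 mod 7. z = 3×7×7 + 0×8×1 ≡ 35 mod 56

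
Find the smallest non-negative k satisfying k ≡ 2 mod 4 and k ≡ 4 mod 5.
M = 4 × 5 = 20. M₁ = 5, y₁ ≡ 1 mod 4. M₂ = 4, y₂ ≡ 4 mod 5. k = 2×5×1 + 4×4×4 ≡ 14 mod 20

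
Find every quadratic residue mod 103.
Squares in Z_103*: {1, 2, 4, 7, 8, 9, 13, 14, 15, 16, 17, 18, 19, 23, 25, 26, 28, 29, 30, 32, 33, 34, 36, 38, 41, 46, 49, 50, 52, 55, 56, 58, 59, 60, 61, 63, 64, 66, 68, 72, 76, 79, 81, 82, 83, 91, 92, 93, 97, 98, 100}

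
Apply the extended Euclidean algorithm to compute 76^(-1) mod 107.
Extended GCD: 76(-38) + 107(27) = 1. So 76^(-1) ≡ -38 ≡ 69 (mod 107). Verify: 76 × 69 = 5244 ≡ 1 (mod 107)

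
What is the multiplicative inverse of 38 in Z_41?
Since 41 is prime, by Fermat 38^(-1) ≡ 38^{39} ≡ 27 (mod 41). Verify: 38 × 27 = 1026 ≡ 1 (mod 41)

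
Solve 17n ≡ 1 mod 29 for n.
Since 29 is prime, by Fermat 17^(-1) ≡ 17^{27} ≡ 12 mod 29. Verify: 17 × 12 = 204 ≡ 1 mod 29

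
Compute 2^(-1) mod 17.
Since 17 is prime, by Fermat 2^(-1) ≡ 2^{15} ≡ 9 mod 17. Verify: 2 × 9 = 18 ≡ 1 mod 17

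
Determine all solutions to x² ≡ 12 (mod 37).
The square roots of 12 mod 37 are 7 and 30. Verify: 7² = 49 ≡ 12 (mod 37)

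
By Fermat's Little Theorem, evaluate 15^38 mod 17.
By Fermat: 15^{16} ≡ 1 (mod 17). 38 = 2×16 + 6. So 15^{38} ≡ 15^{6} ≡ 13 (mod 17)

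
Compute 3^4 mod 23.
3^{4} = 81 ≡ 12 (mod 23)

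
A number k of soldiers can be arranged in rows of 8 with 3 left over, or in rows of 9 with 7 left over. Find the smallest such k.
M = 8 × 9 = 72. M₁ = 9, y₁ ≡ 1 (mod 8). M₂ = 8, y₂ ≡ 8 (mod 9). k = 3×9×1 + 7×8×8 ≡ 43 (mod 72)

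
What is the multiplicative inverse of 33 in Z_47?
Since 47 is prime, by Fermat 33^(-1) ≡ 33^{45} ≡ 10 mod 47. Verify: 33 × 10 = 330 ≡ 1 mod 47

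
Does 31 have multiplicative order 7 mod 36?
Powers of 31 mod 36: 31^1≡31, 31^2≡25, 31^3≡19, 31^4≡13, 31^5≡7, 31^6≡1. Already 31^6≡1, so the order is 6 < 7. No, the actual order is 6.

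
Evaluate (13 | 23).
(13/23) = 13^{11} mod 23 = 1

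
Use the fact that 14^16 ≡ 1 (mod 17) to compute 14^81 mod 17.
By Fermat: 14^{16} ≡ 1 (mod 17). 81 = 5×16 + 1. So 14^{81} ≡ 14^{1} ≡ 14 (mod 17)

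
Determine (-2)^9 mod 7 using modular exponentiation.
Using Fermat: (-2)^{6} ≡ 1 (mod 7). 9 ≡ 3 (mod 6). So (-2)^{9} ≡ (-2)^{3} ≡ 6 (mod 7)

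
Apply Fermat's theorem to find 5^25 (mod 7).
By Fermat: 5^{6} ≡ 1 (mod 7). 25 = 4×6 + 1. So 5^{25} ≡ 5^{1} ≡ 5 (mod 7)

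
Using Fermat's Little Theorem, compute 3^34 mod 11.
By Fermat: 3^{10} ≡ 1 (mod 11). 34 = 3×10 + 4. So 3^{34} ≡ 3^{4} ≡ 4 (mod 11)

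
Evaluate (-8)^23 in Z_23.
Using Fermat: (-8)^{22} ≡ 1 (mod 23). 23 ≡ 1 (mod 22). So (-8)^{23} ≡ (-8)^{1} ≡ 15 (mod 23)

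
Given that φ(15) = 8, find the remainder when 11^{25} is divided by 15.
By Euler: 11^{8} ≡ 1 mod 15 since gcd(11, 15) = 1. 25 = 3×8 + 1. So 11^{25} ≡ 11^{1} ≡ 11 mod 15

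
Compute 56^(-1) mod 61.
Since 61 is prime, by Fermat 56^(-1) ≡ 56^{59} ≡ 12 mod 61. Verify: 56 × 12 = 672 ≡ 1 mod 61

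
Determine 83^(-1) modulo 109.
Since 109 is prime, by Fermat 83^(-1) ≡ 83^{107} ≡ 88 mod 109. Verify: 83 × 88 = 7304 ≡ 1 mod 109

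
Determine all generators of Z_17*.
There are φ(16) = 8 primitive roots mod 17: {3, 5, 6, 7, 10, 11, 12, 14}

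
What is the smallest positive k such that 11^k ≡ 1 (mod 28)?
Powers of 11 mod 28: 11^1≡11, 11^2≡9, 11^3≡15, 11^4≡25, 11^5≡23, 11^6≡1. ord_28(11) = 6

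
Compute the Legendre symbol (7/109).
(7/109) = 7^{54} mod 109 = 1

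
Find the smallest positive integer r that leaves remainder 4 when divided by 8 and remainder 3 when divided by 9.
M = 8 × 9 = 72. M₁ = 9, y₁ ≡ 1 mod 8. M₂ = 8, y₂ ≡ 8 mod 9. r = 4×9×1 + 3×8×8 ≡ 12 mod 72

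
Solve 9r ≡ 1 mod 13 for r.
Since 13 is prime, by Fermat 9^(-1) ≡ 9^{11} ≡ 3 mod 13. Verify: 9 × 3 = 27 ≡ 1 mod 13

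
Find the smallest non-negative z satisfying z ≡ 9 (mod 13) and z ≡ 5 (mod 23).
M = 13 × 23 = 299. M₁ = 23, y₁ ≡ 4 (mod 13). M₂ = 13, y₂ ≡ 16 (mod 23). z = 9×23×4 + 5×13×16 ≡ 74 (mod 299)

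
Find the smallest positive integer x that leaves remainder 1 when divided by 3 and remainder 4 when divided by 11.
M = 3 × 11 = 33. M₁ = 11, y₁ ≡ 2 mod 3. M₂ = 3, y₂ ≡ 4 mod 11. x = 1×11×2 + 4×3×4 ≡ 4 mod 33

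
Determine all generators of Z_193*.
There are φ(192) = 64 primitive roots mod 193: {5, 10, 15, 17, 19, 22, 26, 30, 34, 37, 38, 40, 41, 44, 45, 47, 51, 52, 53, 57, 58, 61, 66, 70, 73, 77, 78, 79, 80, 82, 90, 91, 102, 103, 111, 113, 114, 115, 116, 120, 123, 127, 132, 135, 136, 140, 141, 142, 146, 148, 149, 152, 153, 155, 156, 159, 163, 167, 171, 174, 176, 178, 183, 188}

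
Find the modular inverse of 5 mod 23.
Since 23 is prime, by Fermat 5^(-1) ≡ 5^{21} ≡ 14 mod 23. Verify: 5 × 14 = 70 ≡ 1 mod 23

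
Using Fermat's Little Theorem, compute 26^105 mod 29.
By Fermat: 26^{28} ≡ 1 mod 29. 105 = 3×28 + 21. So 26^{105} ≡ 26^{21} ≡ 12 mod 29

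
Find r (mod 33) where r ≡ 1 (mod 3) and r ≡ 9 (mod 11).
M = 3 × 11 = 33. M₁ = 11, y₁ ≡ 2 (mod 3). M₂ = 3, y₂ ≡ 4 (mod 11). r = 1×11×2 + 9×3×4 ≡ 31 (mod 33)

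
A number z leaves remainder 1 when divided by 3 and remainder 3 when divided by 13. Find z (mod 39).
M = 3 × 13 = 39. M₁ = 13, y₁ ≡ 1 (mod 3). M₂ = 3, y₂ ≡ 9 (mod 13). z = 1×13×1 + 3×3×9 ≡ 16 (mod 39)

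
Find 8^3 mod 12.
8^{3} = 512 ≡ 8 mod 12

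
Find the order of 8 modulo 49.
Powers of 8 mod 49: 8^1≡8, 8^2≡15, 8^3≡22, 8^4≡29, 8^5≡36, 8^6≡43, 8^7≡1. So the order of 8 is 7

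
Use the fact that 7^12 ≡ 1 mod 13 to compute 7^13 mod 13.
By Fermat: 7^{12} ≡ 1 mod 13. So 7^{13} = 7^{12} · 7^{1} ≡ 7^{1} ≡ 7 mod 13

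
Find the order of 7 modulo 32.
Powers of 7 mod 32: 7^1≡7, 7^2≡17, 7^3≡23, 7^4≡1. ord_32(7) = 4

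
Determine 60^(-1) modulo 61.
Since 61 is prime, by Fermat 60^(-1) ≡ 60^{59} ≡ 60 mod 61. Verify: 60 × 60 = 3600 ≡ 1 mod 61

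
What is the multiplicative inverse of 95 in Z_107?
Since 107 is prime, by Fermat 95^(-1) ≡ 95^{105} ≡ 98 (mod 107). Verify: 95 × 98 = 9310 ≡ 1 (mod 107)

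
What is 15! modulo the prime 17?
(16)! = (15)! × (16) ≡ -1 mod 17. So (15)! ≡ -1 × (16)^(-1) ≡ (-1)×(-1) = 1 mod 17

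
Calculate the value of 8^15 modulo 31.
By repeated squaring mod 31: 8^{1}≡8, 8^{2}≡2, 8^{4}≡4, 8^{8}≡16. Then 8^{15} = 8^{8+4+2+1} ≡ 16 × 4 × 2 × 8 ≡ 1 mod 31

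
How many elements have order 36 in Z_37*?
There are φ(37-1) = φ(36) = 12 primitive roots modulo 37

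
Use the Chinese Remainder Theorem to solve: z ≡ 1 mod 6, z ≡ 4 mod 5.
M = 6 × 5 = 30. M₁ = 5, y₁ ≡ 5 mod 6. M₂ = 6, y₂ ≡ 1 mod 5. z = 1×5×5 + 4×6×1 ≡ 19 mod 30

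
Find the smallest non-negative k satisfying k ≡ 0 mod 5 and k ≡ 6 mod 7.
M = 5 × 7 = 35. M₁ = 7, y₁ ≡ 3 mod 5. M₂ = 5, y₂ ≡ 3 mod 7. k = 0×7×3 + 6×5×3 ≡ 20 mod 35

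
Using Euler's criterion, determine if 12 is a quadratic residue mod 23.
By Euler's criterion: 12^{11} ≡ 1 mod 23. Since this equals 1, 12 is a QR.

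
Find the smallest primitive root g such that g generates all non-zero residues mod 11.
g = 2. Powers: [2, 4, 8, 5, 10, 9, 7, ...] generates all 10 non-zero residues.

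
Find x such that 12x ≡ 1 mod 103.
Since 103 is prime, by Fermat 12^(-1) ≡ 12^{101} ≡ 43 mod 103. Verify: 12 × 43 = 516 ≡ 1 mod 103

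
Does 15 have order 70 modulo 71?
15^{35} ≡ 1 mod 71 and 35 < 70, so ord_71(15) = 35 ≠ 70 and 15 is not a primitive root.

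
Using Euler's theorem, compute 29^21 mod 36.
By Euler: 29^{12} ≡ 1 (mod 36) since gcd(29, 36) = 1. 21 = 1×12 + 9. So 29^{21} ≡ 29^{9} ≡ 17 (mod 36)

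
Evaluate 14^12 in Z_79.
By repeated squaring mod 79: 14^{1}≡14, 14^{2}≡38, 14^{4}≡22, 14^{8}≡10. Then 14^{12} = 14^{8+4} ≡ 10 × 22 ≡ 62 mod 79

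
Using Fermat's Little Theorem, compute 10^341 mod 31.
By Fermat: 10^{30} ≡ 1 mod 31. 341 ≡ 11 mod 30. So 10^{341} ≡ 10^{11} ≡ 19 mod 31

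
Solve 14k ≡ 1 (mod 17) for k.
Since 17 is prime, by Fermat 14^(-1) ≡ 14^{15} ≡ 11 (mod 17). Verify: 14 × 11 = 154 ≡ 1 (mod 17)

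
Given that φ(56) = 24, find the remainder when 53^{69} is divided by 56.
By Euler: 53^{24} ≡ 1 (mod 56) since gcd(53, 56) = 1. 69 = 2×24 + 21. So 53^{69} ≡ 53^{21} ≡ 29 (mod 56)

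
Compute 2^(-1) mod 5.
Since 5 is prime, by Fermat 2^(-1) ≡ 2^{3} ≡ 3 mod 5. Verify: 2 × 3 = 6 ≡ 1 mod 5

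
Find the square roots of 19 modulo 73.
The square roots of 19 mod 73 are 47 and 26. Verify: 47² = 2209 ≡ 19 mod 73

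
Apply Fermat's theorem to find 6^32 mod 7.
By Fermat: 6^{6} ≡ 1 mod 7. 32 = 5×6 + 2. So 6^{32} ≡ 6^{2} ≡ 1 mod 7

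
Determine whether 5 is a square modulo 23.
By Euler's criterion: 5^{11} ≡ 22 mod 23. Since this equals -1 (≡ 22), 5 is not a QR.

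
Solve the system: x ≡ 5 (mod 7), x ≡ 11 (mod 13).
M = 7 × 13 = 91. M₁ = 13, y₁ ≡ 6 (mod 7). M₂ = 7, y₂ ≡ 2 (mod 13). x = 5×13×6 + 11×7×2 ≡ 89 (mod 91)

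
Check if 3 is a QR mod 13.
By Euler's criterion: 3^{6} ≡ 1 mod 13. Since this equals 1, 3 is a QR.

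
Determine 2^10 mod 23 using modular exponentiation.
By repeated squaring mod 23: 2^{1}≡2, 2^{2}≡4, 2^{4}≡16, 2^{8}≡3. Then 2^{10} = 2^{8+2} ≡ 3 × 4 ≡ 12 mod 23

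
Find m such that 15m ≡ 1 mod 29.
Since 29 is prime, by Fermat 15^(-1) ≡ 15^{27} ≡ 2 mod 29. Verify: 15 × 2 = 30 ≡ 1 mod 29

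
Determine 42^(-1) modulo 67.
Since 67 is prime, by Fermat 42^(-1) ≡ 42^{65} ≡ 8 (mod 67). Verify: 42 × 8 = 336 ≡ 1 (mod 67)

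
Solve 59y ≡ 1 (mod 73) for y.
Since 73 is prime, by Fermat 59^(-1) ≡ 59^{71} ≡ 26 (mod 73). Verify: 59 × 26 = 1534 ≡ 1 (mod 73)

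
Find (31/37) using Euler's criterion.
(31/37) = 31^{18} mod 37 = -1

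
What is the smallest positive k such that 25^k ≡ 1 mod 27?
Powers of 25 mod 27: 25^1≡25, 25^2≡4, 25^3≡19, 25^4≡16, 25^5≡22, 25^6≡10, 25^7≡7, 25^8≡13, 25^9≡1. Order = 9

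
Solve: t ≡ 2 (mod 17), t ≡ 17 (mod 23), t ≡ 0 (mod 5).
M = 17 × 23 × 5 = 1955. M₁ = 115, y₁ ≡ 4 (mod 17). M₂ = 85, y₂ ≡ 13 (mod 23). M₃ = 391, y₃ ≡ 1 (mod 5). t = 2×115×4 + 17×85×13 + 0×391×1 ≡ 155 (mod 1955)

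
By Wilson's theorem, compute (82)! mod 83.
By Wilson's theorem, (82)! ≡ -1 ≡ 82 mod 83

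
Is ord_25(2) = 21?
Powers of 2 mod 25: 2^1≡2, 2^2≡4, 2^3≡8, 2^4≡16, 2^5≡7, 2^6≡14, 2^7≡3, 2^8≡6, 2^9≡12, 2^10≡24, 2^11≡23, 2^12≡21, 2^13≡17, 2^14≡9, 2^15≡18, 2^16≡11, 2^17≡22, 2^18≡19, 2^19≡13, 2^20≡1. Already 2^20≡1, so the order is 20 < 21. No, the actual order is 20.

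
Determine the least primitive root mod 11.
g = 2. For each prime q|10: 2^{5}≡10, 2^{2}≡4, none ≡ 1, so ord_11(2) = 10 and 2 is a primitive root.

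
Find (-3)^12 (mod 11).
Using Fermat: (-3)^{10} ≡ 1 (mod 11). 12 ≡ 2 (mod 10). So (-3)^{12} ≡ (-3)^{2} ≡ 9 (mod 11)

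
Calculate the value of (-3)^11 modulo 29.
By repeated squaring mod 29: (-3)^{1}≡26, (-3)^{2}≡9, (-3)^{4}≡23, (-3)^{8}≡7. Then (-3)^{11} = (-3)^{8+2+1} ≡ 7 × 9 × 26 ≡ 14 mod 29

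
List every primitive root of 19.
There are φ(18) = 6 primitive roots mod 19: {2, 3, 10, 13, 14, 15}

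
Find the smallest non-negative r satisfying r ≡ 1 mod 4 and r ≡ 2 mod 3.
M = 4 × 3 = 12. M₁ = 3, y₁ ≡ 3 mod 4. M₂ = 4, y₂ ≡ 1 mod 3. r = 1×3×3 + 2×4×1 ≡ 5 mod 12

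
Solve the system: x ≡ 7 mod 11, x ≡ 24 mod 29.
M = 11 × 29 = 319. M₁ = 29, y₁ ≡ 8 mod 11. M₂ = 11, y₂ ≡ 8 mod 29. x = 7×29×8 + 24×11×8 ≡ 227 mod 319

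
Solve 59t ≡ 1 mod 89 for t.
Since 89 is prime, by Fermat 59^(-1) ≡ 59^{87} ≡ 86 mod 89. Verify: 59 × 86 = 5074 ≡ 1 mod 89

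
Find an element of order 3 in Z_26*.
3 has order 3 mod 26 since 3^{3} ≡ 1 mod 26 and no smaller power works.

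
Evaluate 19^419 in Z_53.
Using Fermat: 19^{52} ≡ 1 (mod 53). 419 ≡ 3 (mod 52). So 19^{419} ≡ 19^{3} ≡ 22 (mod 53)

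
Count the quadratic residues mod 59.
Exactly half the non-zero residues mod a prime are QRs: (59-1)/2 = 29.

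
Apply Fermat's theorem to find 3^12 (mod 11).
By Fermat: 3^{10} ≡ 1 (mod 11). So 3^{12} = 3^{10} · 3^{2} ≡ 3^{2} ≡ 9 (mod 11)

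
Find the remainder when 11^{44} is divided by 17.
By Fermat: 11^{16} ≡ 1 mod 17. 44 = 2×16 + 12. So 11^{44} ≡ 11^{12} ≡ 13 mod 17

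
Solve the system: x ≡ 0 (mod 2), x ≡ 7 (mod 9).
M = 2 × 9 = 18. M₁ = 9, y₁ ≡ 1 (mod 2). M₂ = 2, y₂ ≡ 5 (mod 9). x = 0×9×1 + 7×2×5 ≡ 16 (mod 18)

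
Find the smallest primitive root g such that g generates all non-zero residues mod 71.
g = 7. Powers: [7, 49, 59, 58, 51, 2, ...] generates all 70 non-zero residues.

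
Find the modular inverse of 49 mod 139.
Since 139 is prime, by Fermat 49^(-1) ≡ 49^{137} ≡ 122 mod 139. Verify: 49 × 122 = 5978 ≡ 1 mod 139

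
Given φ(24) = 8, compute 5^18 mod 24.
By Euler: 5^{8} ≡ 1 mod 24 since gcd(5, 24) = 1. 18 = 2×8 + 2. So 5^{18} ≡ 5^{2} ≡ 1 mod 24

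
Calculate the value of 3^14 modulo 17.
By repeated squaring (mod 17): 3^{1}≡3, 3^{2}≡9, 3^{4}≡13, 3^{8}≡16. Then 3^{14} = 3^{8+4+2} ≡ 16 × 13 × 9 ≡ 2 (mod 17)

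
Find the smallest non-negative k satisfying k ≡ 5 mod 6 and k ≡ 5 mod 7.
M = 6 × 7 = 42. M₁ = 7, y₁ ≡ 1 mod 6. M₂ = 6, y₂ ≡ 6 mod 7. k = 5×7×1 + 5×6×6 ≡ 5 mod 42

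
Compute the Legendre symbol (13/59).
(13/59) = 13^{29} mod 59 = -1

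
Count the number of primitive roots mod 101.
Number of primitive roots mod 101 = φ(p-1) = φ(100) = 40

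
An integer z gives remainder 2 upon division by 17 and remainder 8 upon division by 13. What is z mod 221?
M = 17 × 13 = 221. M₁ = 13, y₁ ≡ 4 mod 17. M₂ = 17, y₂ ≡ 10 mod 13. z = 2×13×4 + 8×17×10 ≡ 138 mod 221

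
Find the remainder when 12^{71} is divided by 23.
By Fermat: 12^{22} ≡ 1 (mod 23). 71 = 3×22 + 5. So 12^{71} ≡ 12^{5} ≡ 18 (mod 23)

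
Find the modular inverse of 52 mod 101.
Since 101 is prime, by Fermat 52^(-1) ≡ 52^{99} ≡ 68 mod 101. Verify: 52 × 68 = 3536 ≡ 1 mod 101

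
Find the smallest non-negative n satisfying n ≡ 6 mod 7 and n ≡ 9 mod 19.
M = 7 × 19 = 133. M₁ = 19, y₁ ≡ 3 mod 7. M₂ = 7, y₂ ≡ 11 mod 19. n = 6×19×3 + 9×7×11 ≡ 104 mod 133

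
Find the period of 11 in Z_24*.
Powers of 11 mod 24: 11^1≡11, 11^2≡1. ord_24(11) = 2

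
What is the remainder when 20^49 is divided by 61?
By repeated squaring (mod 61): 20^{1}≡20, 20^{2}≡34, 20^{4}≡58, 20^{8}≡9, 20^{16}≡20, 20^{32}≡34. Then 20^{49} = 20^{32+16+1} ≡ 34 × 20 × 20 ≡ 58 (mod 61)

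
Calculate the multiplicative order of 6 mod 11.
Powers of 6 mod 11: 6^1≡6, 6^2≡3, 6^3≡7, 6^4≡9, 6^5≡10, 6^6≡5, 6^7≡8, 6^8≡4, 6^9≡2, 6^10≡1. So the order of 6 is 10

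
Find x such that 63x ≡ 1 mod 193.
Since 193 is prime, by Fermat 63^(-1) ≡ 63^{191} ≡ 144 mod 193. Verify: 63 × 144 = 9072 ≡ 1 mod 193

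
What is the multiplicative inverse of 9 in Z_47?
Since 47 is prime, by Fermat 9^(-1) ≡ 9^{45} ≡ 21 (mod 47). Verify: 9 × 21 = 189 ≡ 1 (mod 47)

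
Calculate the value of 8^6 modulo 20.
By repeated squaring mod 20: 8^{1}≡8, 8^{2}≡4, 8^{4}≡16. Then 8^{6} = 8^{4+2} ≡ 16 × 4 ≡ 4 mod 20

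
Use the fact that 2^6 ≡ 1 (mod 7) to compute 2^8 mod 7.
By Fermat: 2^{6} ≡ 1 (mod 7). So 2^{8} = 2^{6} · 2^{2} ≡ 2^{2} ≡ 4 (mod 7)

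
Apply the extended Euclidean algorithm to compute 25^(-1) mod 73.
Extended GCD: 25(-35) + 73(12) = 1. So 25^(-1) ≡ -35 ≡ 38 (mod 73). Verify: 25 × 38 = 950 ≡ 1 (mod 73)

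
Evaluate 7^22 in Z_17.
Using Fermat: 7^{16} ≡ 1 (mod 17). 22 ≡ 6 (mod 16). So 7^{22} ≡ 7^{6} ≡ 9 (mod 17)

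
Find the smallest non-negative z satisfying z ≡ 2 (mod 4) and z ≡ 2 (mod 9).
M = 4 × 9 = 36. M₁ = 9, y₁ ≡ 1 (mod 4). M₂ = 4, y₂ ≡ 7 (mod 9). z = 2×9×1 + 2×4×7 ≡ 2 (mod 36)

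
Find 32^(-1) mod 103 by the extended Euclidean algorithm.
Extended GCD: 32(29) + 103(-9) = 1. So 32^(-1) ≡ 29 mod 103. Verify: 32 × 29 = 928 ≡ 1 mod 103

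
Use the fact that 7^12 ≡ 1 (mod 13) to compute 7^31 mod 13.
By Fermat: 7^{12} ≡ 1 (mod 13). 31 = 2×12 + 7. So 7^{31} ≡ 7^{7} ≡ 6 (mod 13)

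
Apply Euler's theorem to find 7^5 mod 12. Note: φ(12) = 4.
By Euler: 7^{4} ≡ 1 mod 12 since gcd(7, 12) = 1. 5 = 1×4 + 1. So 7^{5} ≡ 7^{1} ≡ 7 mod 12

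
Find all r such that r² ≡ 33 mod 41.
The square roots of 33 mod 41 are 19 and 22. Verify: 19² = 361 ≡ 33 mod 41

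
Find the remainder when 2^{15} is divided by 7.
By Fermat: 2^{6} ≡ 1 (mod 7). 15 = 2×6 + 3. So 2^{15} ≡ 2^{3} ≡ 1 (mod 7)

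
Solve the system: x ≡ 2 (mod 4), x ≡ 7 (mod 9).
M = 4 × 9 = 36. M₁ = 9, y₁ ≡ 1 (mod 4). M₂ = 4, y₂ ≡ 7 (mod 9). x = 2×9×1 + 7×4×7 ≡ 34 (mod 36)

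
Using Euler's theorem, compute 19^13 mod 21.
By Euler: 19^{12} ≡ 1 mod 21 since gcd(19, 21) = 1. 13 = 1×12 + 1. So 19^{13} ≡ 19^{1} ≡ 19 mod 21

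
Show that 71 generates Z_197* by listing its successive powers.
71^1, 71^2, ..., 71^{196} mod 197: [71, 116, 159, 60, 123, 65, 84, 54, 91, 157, 115, 88, 141, 161, 5, 158, 186, 7, 103, 24, 128, 26, 73, 61, 194, 181, 46, 114, 17, 25, 2, 142, 35, 121, 120, 49, 130, 168, 108, 182, 117, 33, 176, 85, 125, 10, 119, 175, 14, 9, 48, 59, 52, 146, 122, 191, 165, 92, 31, 34, 50, 4, 87, 70, 45, 43, 98, 63, 139, 19, 167, 37, 66, 155, 170, 53, 20, 41, 153, 28, 18, 96, 118, 104, 95, 47, 185, 133, 184, 62, 68, 100, 8, 174, 140, 90, 86, 196, 126, 81, 38, 137, 74, 132, 113, 143, 106, 40, 82, 109, 56, 36, 192, 39, 11, 190, 94, 173, 69, 171, 124, 136, 3, 16, 151, 83, 180, 172, 195, 55, 162, 76, 77, 148, 67, 29, 89, 15, 80, 164, 21, 112, 72, 187, 78, 22, 183, 188, 149, 138, 145, 51, 75, 6, 32, 105, 166, 163, 147, 193, 110, 127, 152, 154, 99, 134, 58, 178, 30, 160, 131, 42, 27, 144, 177, 156, 44, 169, 179, 101, 79, 93, 102, 150, 12, 64, 13, 135, 129, 97, 189, 23, 57, 107, 111, 1]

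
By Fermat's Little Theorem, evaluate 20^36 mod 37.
By Fermat's Little Theorem, 20^{36} ≡ 1 (mod 37) since 37 is prime and gcd(20, 37) = 1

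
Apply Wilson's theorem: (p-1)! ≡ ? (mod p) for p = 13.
By Wilson's theorem, (12)! ≡ -1 ≡ 12 mod 13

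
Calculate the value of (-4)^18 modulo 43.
By repeated squaring (mod 43): (-4)^{1}≡39, (-4)^{2}≡16, (-4)^{4}≡41, (-4)^{8}≡4, (-4)^{16}≡16. Then (-4)^{18} = (-4)^{16+2} ≡ 16 × 16 ≡ 41 (mod 43)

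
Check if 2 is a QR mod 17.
By Euler's criterion: 2^{8} ≡ 1 (mod 17). Since this equals 1, 2 is a QR.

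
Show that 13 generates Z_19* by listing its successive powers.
13^1, 13^2, ..., 13^{18} mod 19: [13, 17, 12, 4, 14, 11, 10, 16, 18, 6, 2, 7, 15, 5, 8, 9, 3, 1]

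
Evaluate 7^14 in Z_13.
Using Fermat: 7^{12} ≡ 1 (mod 13). 14 ≡ 2 (mod 12). So 7^{14} ≡ 7^{2} ≡ 10 (mod 13)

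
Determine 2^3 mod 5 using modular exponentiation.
2^{3} = 8 ≡ 3 mod 5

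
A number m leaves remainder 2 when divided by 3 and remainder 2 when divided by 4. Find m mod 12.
M = 3 × 4 = 12. M₁ = 4, y₁ ≡ 1 mod 3. M₂ = 3, y₂ ≡ 3 mod 4. m = 2×4×1 + 2×3×3 ≡ 2 mod 12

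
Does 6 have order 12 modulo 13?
ord_13(6) divides 12. For each prime q|12: 6^{6}≡12, 6^{4}≡9, none ≡ 1. So 6 has order 12 and is a primitive root mod 13.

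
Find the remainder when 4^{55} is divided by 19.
By Fermat: 4^{18} ≡ 1 (mod 19). 55 = 3×18 + 1. So 4^{55} ≡ 4^{1} ≡ 4 (mod 19)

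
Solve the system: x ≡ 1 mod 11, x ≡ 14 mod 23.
M = 11 × 23 = 253. M₁ = 23, y₁ ≡ 1 mod 11. M₂ = 11, y₂ ≡ 21 mod 23. x = 1×23×1 + 14×11×21 ≡ 221 mod 253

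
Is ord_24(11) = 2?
Powers of 11 mod 24: 11^1≡11, 11^2≡1. First k with 11^k≡1 is k=2. Yes, ord_24(11) = 2.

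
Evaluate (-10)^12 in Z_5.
By repeated squaring (mod 5): (-10)^{1}≡0, (-10)^{2}≡0, (-10)^{4}≡0, (-10)^{8}≡0. Then (-10)^{12} = (-10)^{8+4} ≡ 0 × 0 ≡ 0 (mod 5)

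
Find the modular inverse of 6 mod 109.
Since 109 is prime, by Fermat 6^(-1) ≡ 6^{107} ≡ 91 mod 109. Verify: 6 × 91 = 546 ≡ 1 mod 109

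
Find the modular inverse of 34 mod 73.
Since 73 is prime, by Fermat 34^(-1) ≡ 34^{71} ≡ 58 mod 73. Verify: 34 × 58 = 1972 ≡ 1 mod 73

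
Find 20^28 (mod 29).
Using Fermat: 20^{28} ≡ 1 (mod 29). 28 ≡ 0 (mod 28). So 20^{28} ≡ 20^{0} ≡ 1 (mod 29)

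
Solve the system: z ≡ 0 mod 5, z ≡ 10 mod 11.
M = 5 × 11 = 55. M₁ = 11, y₁ ≡ 1 mod 5. M₂ = 5, y₂ ≡ 9 mod 11. z = 0×11×1 + 10×5×9 ≡ 10 mod 55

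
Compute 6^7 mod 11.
By repeated squaring mod 11: 6^{1}≡6, 6^{2}≡3, 6^{4}≡9. Then 6^{7} = 6^{4+2+1} ≡ 9 × 3 × 6 ≡ 8 mod 11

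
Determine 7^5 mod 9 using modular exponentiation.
By repeated squaring (mod 9): 7^{1}≡7, 7^{2}≡4, 7^{4}≡7. Then 7^{5} = 7^{4+1} ≡ 7 × 7 ≡ 4 (mod 9)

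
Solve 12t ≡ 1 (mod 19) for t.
Since 19 is prime, by Fermat 12^(-1) ≡ 12^{17} ≡ 8 (mod 19). Verify: 12 × 8 = 96 ≡ 1 (mod 19)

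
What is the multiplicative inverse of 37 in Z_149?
Since 149 is prime, by Fermat 37^(-1) ≡ 37^{147} ≡ 145 mod 149. Verify: 37 × 145 = 5365 ≡ 1 mod 149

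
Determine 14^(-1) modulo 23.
Since 23 is prime, by Fermat 14^(-1) ≡ 14^{21} ≡ 5 (mod 23). Verify: 14 × 5 = 70 ≡ 1 (mod 23)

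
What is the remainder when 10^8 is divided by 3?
Using Fermat: 10^{2} ≡ 1 (mod 3). 8 ≡ 0 (mod 2). So 10^{8} ≡ 10^{0} ≡ 1 (mod 3)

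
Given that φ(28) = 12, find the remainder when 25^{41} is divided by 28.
By Euler: 25^{12} ≡ 1 (mod 28) since gcd(25, 28) = 1. 41 = 3×12 + 5. So 25^{41} ≡ 25^{5} ≡ 9 (mod 28)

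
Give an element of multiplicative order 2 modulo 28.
13 has order 2 mod 28 since 13^{2} ≡ 1 (mod 28) and no smaller power works.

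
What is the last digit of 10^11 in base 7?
Using Fermat: 10^{6} ≡ 1 (mod 7). 11 ≡ 5 (mod 6). So 10^{11} ≡ 10^{5} ≡ 5 (mod 7)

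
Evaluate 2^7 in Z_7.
Using Fermat: 2^{6} ≡ 1 (mod 7). 7 ≡ 1 (mod 6). So 2^{7} ≡ 2^{1} ≡ 2 (mod 7)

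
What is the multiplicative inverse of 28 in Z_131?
Since 131 is prime, by Fermat 28^(-1) ≡ 28^{129} ≡ 117 (mod 131). Verify: 28 × 117 = 3276 ≡ 1 (mod 131)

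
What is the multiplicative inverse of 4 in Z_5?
Since 5 is prime, by Fermat 4^(-1) ≡ 4^{3} ≡ 4 mod 5. Verify: 4 × 4 = 16 ≡ 1 mod 5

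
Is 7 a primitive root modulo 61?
ord_61(7) divides 60. For each prime q|60: 7^{30}≡60, 7^{20}≡47, 7^{12}≡34, none ≡ 1. So 7 has order 60 and is a primitive root mod 61.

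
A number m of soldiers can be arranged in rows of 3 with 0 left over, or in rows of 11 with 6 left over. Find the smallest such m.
M = 3 × 11 = 33. M₁ = 11, y₁ ≡ 2 (mod 3). M₂ = 3, y₂ ≡ 4 (mod 11). m = 0×11×2 + 6×3×4 ≡ 6 (mod 33)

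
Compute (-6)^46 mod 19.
Using Fermat: (-6)^{18} ≡ 1 mod 19. 46 ≡ 10 mod 18. So (-6)^{46} ≡ (-6)^{10} ≡ 6 mod 19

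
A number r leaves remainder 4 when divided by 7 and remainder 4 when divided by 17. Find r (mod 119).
M = 7 × 17 = 119. M₁ = 17, y₁ ≡ 5 (mod 7). M₂ = 7, y₂ ≡ 5 (mod 17). r = 4×17×5 + 4×7×5 ≡ 4 (mod 119)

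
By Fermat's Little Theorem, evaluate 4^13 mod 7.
By Fermat: 4^{6} ≡ 1 (mod 7). 13 = 2×6 + 1. So 4^{13} ≡ 4^{1} ≡ 4 (mod 7)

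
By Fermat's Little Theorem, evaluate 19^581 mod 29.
By Fermat: 19^{28} ≡ 1 (mod 29). 581 ≡ 21 (mod 28). So 19^{581} ≡ 19^{21} ≡ 17 (mod 29)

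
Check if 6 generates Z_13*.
ord_13(6) divides 12. For each prime q|12: 6^{6}≡12, 6^{4}≡9, none ≡ 1. So 6 has order 12 and is a primitive root mod 13.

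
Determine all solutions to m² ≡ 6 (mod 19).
The square roots of 6 mod 19 are 5 and 14. Verify: 5² = 25 ≡ 6 (mod 19)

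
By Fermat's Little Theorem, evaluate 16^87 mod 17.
By Fermat: 16^{16} ≡ 1 mod 17. 87 = 5×16 + 7. So 16^{87} ≡ 16^{7} ≡ 16 mod 17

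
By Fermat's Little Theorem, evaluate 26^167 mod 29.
By Fermat: 26^{28} ≡ 1 (mod 29). 167 = 5×28 + 27. So 26^{167} ≡ 26^{27} ≡ 19 (mod 29)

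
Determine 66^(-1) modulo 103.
Since 103 is prime, by Fermat 66^(-1) ≡ 66^{101} ≡ 64 (mod 103). Verify: 66 × 64 = 4224 ≡ 1 (mod 103)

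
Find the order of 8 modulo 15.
Powers of 8 mod 15: 8^1≡8, 8^2≡4, 8^3≡2, 8^4≡1. Order = 4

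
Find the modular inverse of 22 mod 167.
Since 167 is prime, by Fermat 22^(-1) ≡ 22^{165} ≡ 38 mod 167. Verify: 22 × 38 = 836 ≡ 1 mod 167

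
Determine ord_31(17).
Powers of 17 mod 31: 17^1≡17, 17^2≡10, 17^3≡15, 17^4≡7, 17^5≡26, 17^6≡8, 17^7≡12, 17^8≡18, 17^9≡27, 17^10≡25, 17^11≡22, 17^12≡2, 17^13≡3, 17^14≡20, 17^15≡30, 17^16≡14, 17^17≡21, 17^18≡16, 17^19≡24, 17^20≡5, 17^21≡23, 17^22≡19, 17^23≡13, 17^24≡4, 17^25≡6, 17^26≡9, 17^27≡29, 17^28≡28, 17^29≡11, 17^30≡1. So the order of 17 is 30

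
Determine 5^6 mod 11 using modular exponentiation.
By repeated squaring mod 11: 5^{1}≡5, 5^{2}≡3, 5^{4}≡9. Then 5^{6} = 5^{4+2} ≡ 9 × 3 ≡ 5 mod 11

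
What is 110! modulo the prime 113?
(112)! = (110)! × (111) × (112) ≡ -1 (mod 113). So (110)! ≡ -1 × [(112)(111)]^(-1) ≡ 56 (mod 113)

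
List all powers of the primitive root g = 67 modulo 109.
67^1, 67^2, ..., 67^{108} mod 109: [67, 20, 32, 73, 95, 43, 47, 97, 68, 87, 52, 105, 59, 29, 90, 35, 56, 46, 30, 48, 55, 88, 10, 16, 91, 102, 76, 78, 103, 34, 98, 26, 107, 84, 69, 45, 72, 28, 23, 15, 24, 82, 44, 5, 8, 100, 51, 38, 39, 106, 17, 49, 13, 108, 42, 89, 77, 36, 14, 66, 62, 12, 41, 22, 57, 4, 50, 80, 19, 74, 53, 63, 79, 61, 54, 21, 99, 93, 18, 7, 33, 31, 6, 75, 11, 83, 2, 25, 40, 64, 37, 81, 86, 94, 85, 27, 65, 104, 101, 9, 58, 71, 70, 3, 92, 60, 96, 1]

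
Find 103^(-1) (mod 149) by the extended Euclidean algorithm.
Extended GCD: 103(68) + 149(-47) = 1. So 103^(-1) ≡ 68 (mod 149). Verify: 103 × 68 = 7004 ≡ 1 (mod 149)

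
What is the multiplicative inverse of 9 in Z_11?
Since 11 is prime, by Fermat 9^(-1) ≡ 9^{9} ≡ 5 (mod 11). Verify: 9 × 5 = 45 ≡ 1 (mod 11)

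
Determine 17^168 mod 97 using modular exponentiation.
Using Fermat: 17^{96} ≡ 1 mod 97. 168 ≡ 72 mod 96. So 17^{168} ≡ 17^{72} ≡ 75 mod 97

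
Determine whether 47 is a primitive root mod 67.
47^{33} ≡ 1 mod 67 and 33 < 66, so ord_67(47) = 33 ≠ 66 and 47 is not a primitive root.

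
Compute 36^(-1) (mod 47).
Since 47 is prime, by Fermat 36^(-1) ≡ 36^{45} ≡ 17 (mod 47). Verify: 36 × 17 = 612 ≡ 1 (mod 47)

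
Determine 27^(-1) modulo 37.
Since 37 is prime, by Fermat 27^(-1) ≡ 27^{35} ≡ 11 (mod 37). Verify: 27 × 11 = 297 ≡ 1 (mod 37)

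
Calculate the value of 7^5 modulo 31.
By repeated squaring (mod 31): 7^{1}≡7, 7^{2}≡18, 7^{4}≡14. Then 7^{5} = 7^{4+1} ≡ 14 × 7 ≡ 5 (mod 31)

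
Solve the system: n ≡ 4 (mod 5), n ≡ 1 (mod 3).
M = 5 × 3 = 15. M₁ = 3, y₁ ≡ 2 (mod 5). M₂ = 5, y₂ ≡ 2 (mod 3). n = 4×3×2 + 1×5×2 ≡ 4 (mod 15)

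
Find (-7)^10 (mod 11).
Using Fermat: (-7)^{10} ≡ 1 (mod 11). 10 ≡ 0 (mod 10). So (-7)^{10} ≡ (-7)^{0} ≡ 1 (mod 11)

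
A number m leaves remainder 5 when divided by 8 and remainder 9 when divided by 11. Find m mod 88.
M = 8 × 11 = 88. M₁ = 11, y₁ ≡ 3 mod 8. M₂ = 8, y₂ ≡ 7 mod 11. m = 5×11×3 + 9×8×7 ≡ 53 mod 88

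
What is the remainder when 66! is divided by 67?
By Wilson's theorem, (66)! ≡ -1 ≡ 66 (mod 67)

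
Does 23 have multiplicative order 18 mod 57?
Powers of 23 mod 57: 23^1≡23, 23^2≡16, 23^3≡26, 23^4≡28, 23^5≡17, 23^6≡49, 23^7≡44, 23^8≡43, 23^9≡20, 23^10≡4, 23^11≡35, 23^12≡7, 23^13≡47, 23^14≡55, 23^15≡11, 23^16≡25, 23^17≡5, 23^18≡1. First k with 23^k≡1 is k=18. Yes, ord_57(23) = 18.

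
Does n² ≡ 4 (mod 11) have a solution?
By Euler's criterion: 4^{5} ≡ 1 (mod 11). Since this equals 1, 4 is a QR.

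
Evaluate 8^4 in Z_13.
8^{4} = 4096 ≡ 1 mod 13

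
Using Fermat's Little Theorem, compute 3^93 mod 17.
By Fermat: 3^{16} ≡ 1 mod 17. 93 = 5×16 + 13. So 3^{93} ≡ 3^{13} ≡ 12 mod 17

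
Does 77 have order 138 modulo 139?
77^{23} ≡ 1 mod 139 and 23 < 138, so ord_139(77) = 23 ≠ 138 and 77 is not a primitive root.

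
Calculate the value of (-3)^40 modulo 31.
Using Fermat: (-3)^{30} ≡ 1 (mod 31). 40 ≡ 10 (mod 30). So (-3)^{40} ≡ (-3)^{10} ≡ 25 (mod 31)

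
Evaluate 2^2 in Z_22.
2^{2} = 4 ≡ 4 mod 22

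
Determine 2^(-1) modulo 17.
Since 17 is prime, by Fermat 2^(-1) ≡ 2^{15} ≡ 9 (mod 17). Verify: 2 × 9 = 18 ≡ 1 (mod 17)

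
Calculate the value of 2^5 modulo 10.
By repeated squaring (mod 10): 2^{1}≡2, 2^{2}≡4, 2^{4}≡6. Then 2^{5} = 2^{4+1} ≡ 6 × 2 ≡ 2 (mod 10)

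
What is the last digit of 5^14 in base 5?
By repeated squaring mod 5: 5^{1}≡0, 5^{2}≡0, 5^{4}≡0, 5^{8}≡0. Then 5^{14} = 5^{8+4+2} ≡ 0 × 0 × 0 ≡ 0 mod 5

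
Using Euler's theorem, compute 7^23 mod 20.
By Euler: 7^{8} ≡ 1 mod 20 since gcd(7, 20) = 1. 23 = 2×8 + 7. So 7^{23} ≡ 7^{7} ≡ 3 mod 20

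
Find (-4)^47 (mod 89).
By repeated squaring (mod 89): (-4)^{1}≡85, (-4)^{2}≡16, (-4)^{4}≡78, (-4)^{8}≡32, (-4)^{16}≡45, (-4)^{32}≡67. Then (-4)^{47} = (-4)^{32+8+4+2+1} ≡ 67 × 32 × 78 × 16 × 85 ≡ 25 (mod 89)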